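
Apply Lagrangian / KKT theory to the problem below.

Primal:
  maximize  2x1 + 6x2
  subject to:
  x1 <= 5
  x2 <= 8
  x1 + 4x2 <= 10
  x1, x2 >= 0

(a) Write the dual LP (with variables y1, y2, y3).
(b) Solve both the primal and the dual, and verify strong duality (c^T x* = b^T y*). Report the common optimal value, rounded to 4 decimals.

The standard primal-dual pair for 'max c^T x s.t. A x <= b, x >= 0' is:
  Dual:  min b^T y  s.t.  A^T y >= c,  y >= 0.

So the dual LP is:
  minimize  5y1 + 8y2 + 10y3
  subject to:
    y1 + y3 >= 2
    y2 + 4y3 >= 6
    y1, y2, y3 >= 0

Solving the primal: x* = (5, 1.25).
  primal value c^T x* = 17.5.
Solving the dual: y* = (0.5, 0, 1.5).
  dual value b^T y* = 17.5.
Strong duality: c^T x* = b^T y*. Confirmed.

17.5


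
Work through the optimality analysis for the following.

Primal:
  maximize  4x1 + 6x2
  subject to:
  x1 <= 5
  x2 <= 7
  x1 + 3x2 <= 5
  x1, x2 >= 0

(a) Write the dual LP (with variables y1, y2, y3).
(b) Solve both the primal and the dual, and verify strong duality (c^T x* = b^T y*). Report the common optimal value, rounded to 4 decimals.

The standard primal-dual pair for 'max c^T x s.t. A x <= b, x >= 0' is:
  Dual:  min b^T y  s.t.  A^T y >= c,  y >= 0.

So the dual LP is:
  minimize  5y1 + 7y2 + 5y3
  subject to:
    y1 + y3 >= 4
    y2 + 3y3 >= 6
    y1, y2, y3 >= 0

Solving the primal: x* = (5, 0).
  primal value c^T x* = 20.
Solving the dual: y* = (2, 0, 2).
  dual value b^T y* = 20.
Strong duality: c^T x* = b^T y*. Confirmed.

20


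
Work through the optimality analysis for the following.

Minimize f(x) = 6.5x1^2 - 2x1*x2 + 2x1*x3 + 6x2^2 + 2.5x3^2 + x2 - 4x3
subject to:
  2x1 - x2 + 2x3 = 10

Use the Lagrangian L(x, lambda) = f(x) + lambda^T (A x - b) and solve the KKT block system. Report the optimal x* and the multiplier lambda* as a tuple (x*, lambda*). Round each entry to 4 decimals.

Form the Lagrangian:
  L(x, lambda) = (1/2) x^T Q x + c^T x + lambda^T (A x - b)
Stationarity (grad_x L = 0): Q x + c + A^T lambda = 0.
Primal feasibility: A x = b.

This gives the KKT block system:
  [ Q   A^T ] [ x     ]   [-c ]
  [ A    0  ] [ lambda ] = [ b ]

Solving the linear system:
  x*      = (0.6089, -0.7071, 4.0375)
  lambda* = (-8.7027)
  f(x*)   = 35.0851

x* = (0.6089, -0.7071, 4.0375), lambda* = (-8.7027)


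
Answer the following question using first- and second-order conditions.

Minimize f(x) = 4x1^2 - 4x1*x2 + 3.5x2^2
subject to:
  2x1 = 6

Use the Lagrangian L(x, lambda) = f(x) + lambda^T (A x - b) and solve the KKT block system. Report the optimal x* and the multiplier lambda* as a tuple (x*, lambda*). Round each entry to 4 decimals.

Form the Lagrangian:
  L(x, lambda) = (1/2) x^T Q x + c^T x + lambda^T (A x - b)
Stationarity (grad_x L = 0): Q x + c + A^T lambda = 0.
Primal feasibility: A x = b.

This gives the KKT block system:
  [ Q   A^T ] [ x     ]   [-c ]
  [ A    0  ] [ lambda ] = [ b ]

Solving the linear system:
  x*      = (3, 1.7143)
  lambda* = (-8.5714)
  f(x*)   = 25.7143

x* = (3, 1.7143), lambda* = (-8.5714)


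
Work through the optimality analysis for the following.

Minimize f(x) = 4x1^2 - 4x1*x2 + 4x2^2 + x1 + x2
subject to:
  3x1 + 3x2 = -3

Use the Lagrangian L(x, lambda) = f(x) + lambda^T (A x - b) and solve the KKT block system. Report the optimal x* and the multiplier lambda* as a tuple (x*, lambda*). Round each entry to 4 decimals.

Form the Lagrangian:
  L(x, lambda) = (1/2) x^T Q x + c^T x + lambda^T (A x - b)
Stationarity (grad_x L = 0): Q x + c + A^T lambda = 0.
Primal feasibility: A x = b.

This gives the KKT block system:
  [ Q   A^T ] [ x     ]   [-c ]
  [ A    0  ] [ lambda ] = [ b ]

Solving the linear system:
  x*      = (-0.5, -0.5)
  lambda* = (0.3333)
  f(x*)   = 0

x* = (-0.5, -0.5), lambda* = (0.3333)


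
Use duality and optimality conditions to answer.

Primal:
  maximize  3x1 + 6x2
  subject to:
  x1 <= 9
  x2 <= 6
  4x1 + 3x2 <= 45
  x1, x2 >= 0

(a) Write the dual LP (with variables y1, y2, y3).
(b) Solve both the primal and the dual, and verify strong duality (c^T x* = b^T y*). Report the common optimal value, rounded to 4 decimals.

The standard primal-dual pair for 'max c^T x s.t. A x <= b, x >= 0' is:
  Dual:  min b^T y  s.t.  A^T y >= c,  y >= 0.

So the dual LP is:
  minimize  9y1 + 6y2 + 45y3
  subject to:
    y1 + 4y3 >= 3
    y2 + 3y3 >= 6
    y1, y2, y3 >= 0

Solving the primal: x* = (6.75, 6).
  primal value c^T x* = 56.25.
Solving the dual: y* = (0, 3.75, 0.75).
  dual value b^T y* = 56.25.
Strong duality: c^T x* = b^T y*. Confirmed.

56.25


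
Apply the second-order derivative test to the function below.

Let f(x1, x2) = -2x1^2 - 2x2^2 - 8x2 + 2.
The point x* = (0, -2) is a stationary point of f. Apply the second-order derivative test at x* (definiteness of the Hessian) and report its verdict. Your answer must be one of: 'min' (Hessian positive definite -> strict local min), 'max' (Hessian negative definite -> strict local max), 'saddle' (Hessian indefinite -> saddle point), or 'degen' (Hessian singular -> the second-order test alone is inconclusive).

Compute the Hessian H = grad^2 f:
  H = [[-4, 0], [0, -4]]
Verify stationarity: grad f(x*) = H x* + g = (0, 0).
Eigenvalues of H: -4, -4.
Both eigenvalues < 0, so H is negative definite -> x* is a strict local max.

max


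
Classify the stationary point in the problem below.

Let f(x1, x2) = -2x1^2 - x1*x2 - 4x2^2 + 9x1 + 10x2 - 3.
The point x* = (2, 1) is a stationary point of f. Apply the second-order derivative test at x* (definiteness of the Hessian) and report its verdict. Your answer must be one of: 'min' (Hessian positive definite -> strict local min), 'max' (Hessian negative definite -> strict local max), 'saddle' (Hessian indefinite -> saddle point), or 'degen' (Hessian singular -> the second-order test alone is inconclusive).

Compute the Hessian H = grad^2 f:
  H = [[-4, -1], [-1, -8]]
Verify stationarity: grad f(x*) = H x* + g = (0, 0).
Eigenvalues of H: -8.2361, -3.7639.
Both eigenvalues < 0, so H is negative definite -> x* is a strict local max.

max


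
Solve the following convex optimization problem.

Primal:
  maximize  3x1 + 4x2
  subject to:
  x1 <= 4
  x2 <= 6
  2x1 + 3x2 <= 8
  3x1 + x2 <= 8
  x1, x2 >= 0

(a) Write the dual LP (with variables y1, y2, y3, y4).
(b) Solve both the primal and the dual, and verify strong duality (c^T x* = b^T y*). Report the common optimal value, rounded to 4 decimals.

The standard primal-dual pair for 'max c^T x s.t. A x <= b, x >= 0' is:
  Dual:  min b^T y  s.t.  A^T y >= c,  y >= 0.

So the dual LP is:
  minimize  4y1 + 6y2 + 8y3 + 8y4
  subject to:
    y1 + 2y3 + 3y4 >= 3
    y2 + 3y3 + y4 >= 4
    y1, y2, y3, y4 >= 0

Solving the primal: x* = (2.2857, 1.1429).
  primal value c^T x* = 11.4286.
Solving the dual: y* = (0, 0, 1.2857, 0.1429).
  dual value b^T y* = 11.4286.
Strong duality: c^T x* = b^T y*. Confirmed.

11.4286


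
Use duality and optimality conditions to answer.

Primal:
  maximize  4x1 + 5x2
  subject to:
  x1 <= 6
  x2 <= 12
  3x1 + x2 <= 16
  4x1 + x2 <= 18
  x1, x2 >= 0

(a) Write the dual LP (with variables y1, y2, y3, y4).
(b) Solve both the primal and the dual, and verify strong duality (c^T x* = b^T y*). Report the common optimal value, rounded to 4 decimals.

The standard primal-dual pair for 'max c^T x s.t. A x <= b, x >= 0' is:
  Dual:  min b^T y  s.t.  A^T y >= c,  y >= 0.

So the dual LP is:
  minimize  6y1 + 12y2 + 16y3 + 18y4
  subject to:
    y1 + 3y3 + 4y4 >= 4
    y2 + y3 + y4 >= 5
    y1, y2, y3, y4 >= 0

Solving the primal: x* = (1.3333, 12).
  primal value c^T x* = 65.3333.
Solving the dual: y* = (0, 3.6667, 1.3333, 0).
  dual value b^T y* = 65.3333.
Strong duality: c^T x* = b^T y*. Confirmed.

65.3333


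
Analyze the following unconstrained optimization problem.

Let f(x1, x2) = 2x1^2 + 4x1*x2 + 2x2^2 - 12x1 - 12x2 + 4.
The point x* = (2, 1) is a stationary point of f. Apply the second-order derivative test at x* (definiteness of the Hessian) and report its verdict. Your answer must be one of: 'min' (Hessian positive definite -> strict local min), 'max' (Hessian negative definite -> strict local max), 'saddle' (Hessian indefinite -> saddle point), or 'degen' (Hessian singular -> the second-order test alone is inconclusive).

Compute the Hessian H = grad^2 f:
  H = [[4, 4], [4, 4]]
Verify stationarity: grad f(x*) = H x* + g = (0, 0).
Eigenvalues of H: 0, 8.
H has a zero eigenvalue (singular; positive semidefinite but not definite), so H is neither positive definite, negative definite, nor indefinite. The second-order test alone is inconclusive -> degen.
(Indeed, f is constant along the null direction of H through x*, so x* is not a strict local extremum.)

degen


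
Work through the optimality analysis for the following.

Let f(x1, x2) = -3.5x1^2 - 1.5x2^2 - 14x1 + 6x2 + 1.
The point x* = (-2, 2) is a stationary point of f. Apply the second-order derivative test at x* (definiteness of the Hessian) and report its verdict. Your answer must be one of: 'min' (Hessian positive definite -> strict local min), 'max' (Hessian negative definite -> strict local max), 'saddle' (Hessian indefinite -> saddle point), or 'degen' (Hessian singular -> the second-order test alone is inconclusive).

Compute the Hessian H = grad^2 f:
  H = [[-7, 0], [0, -3]]
Verify stationarity: grad f(x*) = H x* + g = (0, 0).
Eigenvalues of H: -7, -3.
Both eigenvalues < 0, so H is negative definite -> x* is a strict local max.

max


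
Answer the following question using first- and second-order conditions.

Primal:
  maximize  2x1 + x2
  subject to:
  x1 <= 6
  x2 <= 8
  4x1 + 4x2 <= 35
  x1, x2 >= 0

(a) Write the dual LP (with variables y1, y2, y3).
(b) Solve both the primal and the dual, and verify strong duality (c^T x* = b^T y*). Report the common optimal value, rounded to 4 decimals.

The standard primal-dual pair for 'max c^T x s.t. A x <= b, x >= 0' is:
  Dual:  min b^T y  s.t.  A^T y >= c,  y >= 0.

So the dual LP is:
  minimize  6y1 + 8y2 + 35y3
  subject to:
    y1 + 4y3 >= 2
    y2 + 4y3 >= 1
    y1, y2, y3 >= 0

Solving the primal: x* = (6, 2.75).
  primal value c^T x* = 14.75.
Solving the dual: y* = (1, 0, 0.25).
  dual value b^T y* = 14.75.
Strong duality: c^T x* = b^T y*. Confirmed.

14.75


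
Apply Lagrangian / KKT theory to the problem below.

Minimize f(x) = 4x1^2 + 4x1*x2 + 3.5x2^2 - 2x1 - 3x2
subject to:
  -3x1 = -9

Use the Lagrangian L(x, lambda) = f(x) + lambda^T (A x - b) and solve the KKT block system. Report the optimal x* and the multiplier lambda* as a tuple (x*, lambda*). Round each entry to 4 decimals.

Form the Lagrangian:
  L(x, lambda) = (1/2) x^T Q x + c^T x + lambda^T (A x - b)
Stationarity (grad_x L = 0): Q x + c + A^T lambda = 0.
Primal feasibility: A x = b.

This gives the KKT block system:
  [ Q   A^T ] [ x     ]   [-c ]
  [ A    0  ] [ lambda ] = [ b ]

Solving the linear system:
  x*      = (3, -1.2857)
  lambda* = (5.619)
  f(x*)   = 24.2143

x* = (3, -1.2857), lambda* = (5.619)


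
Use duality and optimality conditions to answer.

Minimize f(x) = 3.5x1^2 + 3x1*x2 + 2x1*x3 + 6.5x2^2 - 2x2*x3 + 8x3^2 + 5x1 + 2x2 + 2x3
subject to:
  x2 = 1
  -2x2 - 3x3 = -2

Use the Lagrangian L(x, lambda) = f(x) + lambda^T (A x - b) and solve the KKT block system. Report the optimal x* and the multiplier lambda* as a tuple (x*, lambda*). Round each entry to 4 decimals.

Form the Lagrangian:
  L(x, lambda) = (1/2) x^T Q x + c^T x + lambda^T (A x - b)
Stationarity (grad_x L = 0): Q x + c + A^T lambda = 0.
Primal feasibility: A x = b.

This gives the KKT block system:
  [ Q   A^T ] [ x     ]   [-c ]
  [ A    0  ] [ lambda ] = [ b ]

Solving the linear system:
  x*      = (-1.1429, 1, 0)
  lambda* = (-13.0952, -0.7619)
  f(x*)   = 3.9286

x* = (-1.1429, 1, 0), lambda* = (-13.0952, -0.7619)


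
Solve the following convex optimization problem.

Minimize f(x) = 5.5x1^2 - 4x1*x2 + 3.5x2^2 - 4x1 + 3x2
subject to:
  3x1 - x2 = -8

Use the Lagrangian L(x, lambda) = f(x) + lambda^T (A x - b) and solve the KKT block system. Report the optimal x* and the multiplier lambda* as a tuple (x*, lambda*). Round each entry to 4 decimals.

Form the Lagrangian:
  L(x, lambda) = (1/2) x^T Q x + c^T x + lambda^T (A x - b)
Stationarity (grad_x L = 0): Q x + c + A^T lambda = 0.
Primal feasibility: A x = b.

This gives the KKT block system:
  [ Q   A^T ] [ x     ]   [-c ]
  [ A    0  ] [ lambda ] = [ b ]

Solving the linear system:
  x*      = (-2.82, -0.46)
  lambda* = (11.06)
  f(x*)   = 49.19

x* = (-2.82, -0.46), lambda* = (11.06)


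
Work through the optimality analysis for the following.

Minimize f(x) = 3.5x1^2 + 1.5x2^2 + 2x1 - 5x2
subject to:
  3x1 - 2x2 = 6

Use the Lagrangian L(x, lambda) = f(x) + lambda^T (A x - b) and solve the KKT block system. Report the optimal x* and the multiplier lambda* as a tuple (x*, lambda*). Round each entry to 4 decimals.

Form the Lagrangian:
  L(x, lambda) = (1/2) x^T Q x + c^T x + lambda^T (A x - b)
Stationarity (grad_x L = 0): Q x + c + A^T lambda = 0.
Primal feasibility: A x = b.

This gives the KKT block system:
  [ Q   A^T ] [ x     ]   [-c ]
  [ A    0  ] [ lambda ] = [ b ]

Solving the linear system:
  x*      = (1.3818, -0.9273)
  lambda* = (-3.8909)
  f(x*)   = 15.3727

x* = (1.3818, -0.9273), lambda* = (-3.8909)


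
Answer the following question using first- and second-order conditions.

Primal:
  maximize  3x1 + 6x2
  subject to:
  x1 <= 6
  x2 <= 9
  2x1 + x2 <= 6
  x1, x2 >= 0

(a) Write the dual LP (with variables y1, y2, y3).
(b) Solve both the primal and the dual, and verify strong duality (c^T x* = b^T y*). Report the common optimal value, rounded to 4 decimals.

The standard primal-dual pair for 'max c^T x s.t. A x <= b, x >= 0' is:
  Dual:  min b^T y  s.t.  A^T y >= c,  y >= 0.

So the dual LP is:
  minimize  6y1 + 9y2 + 6y3
  subject to:
    y1 + 2y3 >= 3
    y2 + y3 >= 6
    y1, y2, y3 >= 0

Solving the primal: x* = (0, 6).
  primal value c^T x* = 36.
Solving the dual: y* = (0, 0, 6).
  dual value b^T y* = 36.
Strong duality: c^T x* = b^T y*. Confirmed.

36


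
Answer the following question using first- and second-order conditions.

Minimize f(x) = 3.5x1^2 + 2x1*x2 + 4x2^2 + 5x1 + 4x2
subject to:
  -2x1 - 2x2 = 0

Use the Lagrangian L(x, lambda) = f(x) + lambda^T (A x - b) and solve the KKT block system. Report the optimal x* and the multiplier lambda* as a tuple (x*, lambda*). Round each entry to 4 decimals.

Form the Lagrangian:
  L(x, lambda) = (1/2) x^T Q x + c^T x + lambda^T (A x - b)
Stationarity (grad_x L = 0): Q x + c + A^T lambda = 0.
Primal feasibility: A x = b.

This gives the KKT block system:
  [ Q   A^T ] [ x     ]   [-c ]
  [ A    0  ] [ lambda ] = [ b ]

Solving the linear system:
  x*      = (-0.0909, 0.0909)
  lambda* = (2.2727)
  f(x*)   = -0.0455

x* = (-0.0909, 0.0909), lambda* = (2.2727)


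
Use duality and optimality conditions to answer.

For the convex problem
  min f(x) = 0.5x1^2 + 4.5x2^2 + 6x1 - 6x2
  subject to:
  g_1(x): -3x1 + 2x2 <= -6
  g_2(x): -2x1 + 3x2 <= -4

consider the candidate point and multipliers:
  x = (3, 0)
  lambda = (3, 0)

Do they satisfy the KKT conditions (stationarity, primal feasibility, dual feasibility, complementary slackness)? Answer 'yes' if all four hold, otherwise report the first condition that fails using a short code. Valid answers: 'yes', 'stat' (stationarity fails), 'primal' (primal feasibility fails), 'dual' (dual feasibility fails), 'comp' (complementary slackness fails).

Gradient of f: grad f(x) = Q x + c = (9, -6)
Constraint values g_i(x) = a_i^T x - b_i:
  g_1((3, 0)) = -3
  g_2((3, 0)) = -2
Stationarity residual: grad f(x) + sum_i lambda_i a_i = (0, 0)
  -> stationarity OK
Primal feasibility (all g_i <= 0): OK
Dual feasibility (all lambda_i >= 0): OK
Complementary slackness (lambda_i * g_i(x) = 0 for all i): FAILS

Verdict: the first failing condition is complementary_slackness -> comp.

comp


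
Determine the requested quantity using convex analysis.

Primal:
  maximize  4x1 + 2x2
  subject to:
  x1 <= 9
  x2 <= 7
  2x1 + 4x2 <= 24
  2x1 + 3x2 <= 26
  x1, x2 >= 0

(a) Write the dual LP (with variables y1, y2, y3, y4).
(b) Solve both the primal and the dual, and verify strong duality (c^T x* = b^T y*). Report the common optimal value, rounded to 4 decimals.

The standard primal-dual pair for 'max c^T x s.t. A x <= b, x >= 0' is:
  Dual:  min b^T y  s.t.  A^T y >= c,  y >= 0.

So the dual LP is:
  minimize  9y1 + 7y2 + 24y3 + 26y4
  subject to:
    y1 + 2y3 + 2y4 >= 4
    y2 + 4y3 + 3y4 >= 2
    y1, y2, y3, y4 >= 0

Solving the primal: x* = (9, 1.5).
  primal value c^T x* = 39.
Solving the dual: y* = (3, 0, 0.5, 0).
  dual value b^T y* = 39.
Strong duality: c^T x* = b^T y*. Confirmed.

39


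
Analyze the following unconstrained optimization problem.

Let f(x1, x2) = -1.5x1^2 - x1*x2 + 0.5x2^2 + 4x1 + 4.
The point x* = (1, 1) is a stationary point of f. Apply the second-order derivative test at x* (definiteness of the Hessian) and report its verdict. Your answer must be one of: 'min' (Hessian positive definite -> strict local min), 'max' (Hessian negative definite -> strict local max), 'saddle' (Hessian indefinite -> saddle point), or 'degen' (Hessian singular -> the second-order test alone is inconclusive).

Compute the Hessian H = grad^2 f:
  H = [[-3, -1], [-1, 1]]
Verify stationarity: grad f(x*) = H x* + g = (0, 0).
Eigenvalues of H: -3.2361, 1.2361.
Eigenvalues have mixed signs, so H is indefinite -> x* is a saddle point.

saddle


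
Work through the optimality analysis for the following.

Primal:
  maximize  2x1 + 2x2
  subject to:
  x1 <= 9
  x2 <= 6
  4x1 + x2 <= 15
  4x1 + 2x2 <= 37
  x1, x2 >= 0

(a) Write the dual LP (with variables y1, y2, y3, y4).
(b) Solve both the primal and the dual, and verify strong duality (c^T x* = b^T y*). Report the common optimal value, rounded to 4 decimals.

The standard primal-dual pair for 'max c^T x s.t. A x <= b, x >= 0' is:
  Dual:  min b^T y  s.t.  A^T y >= c,  y >= 0.

So the dual LP is:
  minimize  9y1 + 6y2 + 15y3 + 37y4
  subject to:
    y1 + 4y3 + 4y4 >= 2
    y2 + y3 + 2y4 >= 2
    y1, y2, y3, y4 >= 0

Solving the primal: x* = (2.25, 6).
  primal value c^T x* = 16.5.
Solving the dual: y* = (0, 1.5, 0.5, 0).
  dual value b^T y* = 16.5.
Strong duality: c^T x* = b^T y*. Confirmed.

16.5


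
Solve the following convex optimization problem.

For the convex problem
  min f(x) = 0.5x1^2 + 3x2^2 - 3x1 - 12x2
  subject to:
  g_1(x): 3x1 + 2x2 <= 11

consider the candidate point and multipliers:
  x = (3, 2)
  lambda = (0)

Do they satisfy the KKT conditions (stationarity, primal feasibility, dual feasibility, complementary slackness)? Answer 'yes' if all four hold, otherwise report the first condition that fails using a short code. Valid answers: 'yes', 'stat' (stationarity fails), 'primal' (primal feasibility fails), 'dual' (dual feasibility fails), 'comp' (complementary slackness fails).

Gradient of f: grad f(x) = Q x + c = (0, 0)
Constraint values g_i(x) = a_i^T x - b_i:
  g_1((3, 2)) = 2
Stationarity residual: grad f(x) + sum_i lambda_i a_i = (0, 0)
  -> stationarity OK
Primal feasibility (all g_i <= 0): FAILS
Dual feasibility (all lambda_i >= 0): OK
Complementary slackness (lambda_i * g_i(x) = 0 for all i): OK

Verdict: the first failing condition is primal_feasibility -> primal.

primal


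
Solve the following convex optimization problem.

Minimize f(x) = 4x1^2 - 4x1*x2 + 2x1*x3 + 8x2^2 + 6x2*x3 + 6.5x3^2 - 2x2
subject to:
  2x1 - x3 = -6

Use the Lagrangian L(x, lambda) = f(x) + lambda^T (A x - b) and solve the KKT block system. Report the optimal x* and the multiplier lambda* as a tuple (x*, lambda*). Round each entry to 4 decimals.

Form the Lagrangian:
  L(x, lambda) = (1/2) x^T Q x + c^T x + lambda^T (A x - b)
Stationarity (grad_x L = 0): Q x + c + A^T lambda = 0.
Primal feasibility: A x = b.

This gives the KKT block system:
  [ Q   A^T ] [ x     ]   [-c ]
  [ A    0  ] [ lambda ] = [ b ]

Solving the linear system:
  x*      = (-2.3594, -0.9453, 1.2813)
  lambda* = (6.2656)
  f(x*)   = 19.7422

x* = (-2.3594, -0.9453, 1.2813), lambda* = (6.2656)


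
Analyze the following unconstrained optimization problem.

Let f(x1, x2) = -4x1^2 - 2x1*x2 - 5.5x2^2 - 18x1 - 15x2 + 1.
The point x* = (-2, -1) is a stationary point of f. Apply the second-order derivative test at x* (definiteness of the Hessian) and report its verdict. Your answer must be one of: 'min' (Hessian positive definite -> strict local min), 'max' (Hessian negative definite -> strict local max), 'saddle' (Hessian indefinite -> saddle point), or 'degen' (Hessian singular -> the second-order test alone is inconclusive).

Compute the Hessian H = grad^2 f:
  H = [[-8, -2], [-2, -11]]
Verify stationarity: grad f(x*) = H x* + g = (0, 0).
Eigenvalues of H: -12, -7.
Both eigenvalues < 0, so H is negative definite -> x* is a strict local max.

max


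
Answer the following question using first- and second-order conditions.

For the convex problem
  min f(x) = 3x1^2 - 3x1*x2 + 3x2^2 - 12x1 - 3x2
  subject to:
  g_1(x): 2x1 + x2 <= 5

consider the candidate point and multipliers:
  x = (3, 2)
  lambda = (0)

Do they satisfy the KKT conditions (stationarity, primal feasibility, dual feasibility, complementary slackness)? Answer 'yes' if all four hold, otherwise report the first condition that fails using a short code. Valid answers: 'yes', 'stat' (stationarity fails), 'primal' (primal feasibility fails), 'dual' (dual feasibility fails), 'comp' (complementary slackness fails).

Gradient of f: grad f(x) = Q x + c = (0, 0)
Constraint values g_i(x) = a_i^T x - b_i:
  g_1((3, 2)) = 3
Stationarity residual: grad f(x) + sum_i lambda_i a_i = (0, 0)
  -> stationarity OK
Primal feasibility (all g_i <= 0): FAILS
Dual feasibility (all lambda_i >= 0): OK
Complementary slackness (lambda_i * g_i(x) = 0 for all i): OK

Verdict: the first failing condition is primal_feasibility -> primal.

primal


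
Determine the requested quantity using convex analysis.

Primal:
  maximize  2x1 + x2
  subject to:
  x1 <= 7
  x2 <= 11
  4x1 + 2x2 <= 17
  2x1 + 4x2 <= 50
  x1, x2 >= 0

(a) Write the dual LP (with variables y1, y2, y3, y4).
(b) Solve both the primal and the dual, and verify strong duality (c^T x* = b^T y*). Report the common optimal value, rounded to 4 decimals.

The standard primal-dual pair for 'max c^T x s.t. A x <= b, x >= 0' is:
  Dual:  min b^T y  s.t.  A^T y >= c,  y >= 0.

So the dual LP is:
  minimize  7y1 + 11y2 + 17y3 + 50y4
  subject to:
    y1 + 4y3 + 2y4 >= 2
    y2 + 2y3 + 4y4 >= 1
    y1, y2, y3, y4 >= 0

Solving the primal: x* = (4.25, 0).
  primal value c^T x* = 8.5.
Solving the dual: y* = (0, 0, 0.5, 0).
  dual value b^T y* = 8.5.
Strong duality: c^T x* = b^T y*. Confirmed.

8.5


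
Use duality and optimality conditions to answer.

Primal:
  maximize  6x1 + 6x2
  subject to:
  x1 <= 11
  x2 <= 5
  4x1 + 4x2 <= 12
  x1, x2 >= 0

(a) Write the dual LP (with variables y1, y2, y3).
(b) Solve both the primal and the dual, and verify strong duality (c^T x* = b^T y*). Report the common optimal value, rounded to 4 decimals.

The standard primal-dual pair for 'max c^T x s.t. A x <= b, x >= 0' is:
  Dual:  min b^T y  s.t.  A^T y >= c,  y >= 0.

So the dual LP is:
  minimize  11y1 + 5y2 + 12y3
  subject to:
    y1 + 4y3 >= 6
    y2 + 4y3 >= 6
    y1, y2, y3 >= 0

Solving the primal: x* = (3, 0).
  primal value c^T x* = 18.
Solving the dual: y* = (0, 0, 1.5).
  dual value b^T y* = 18.
Strong duality: c^T x* = b^T y*. Confirmed.

18


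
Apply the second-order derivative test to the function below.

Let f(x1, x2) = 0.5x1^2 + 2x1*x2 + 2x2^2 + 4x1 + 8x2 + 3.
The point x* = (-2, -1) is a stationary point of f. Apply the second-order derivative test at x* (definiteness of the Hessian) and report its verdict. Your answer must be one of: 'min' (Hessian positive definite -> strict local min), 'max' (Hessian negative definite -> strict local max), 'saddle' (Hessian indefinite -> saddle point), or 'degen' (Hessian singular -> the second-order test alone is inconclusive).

Compute the Hessian H = grad^2 f:
  H = [[1, 2], [2, 4]]
Verify stationarity: grad f(x*) = H x* + g = (0, 0).
Eigenvalues of H: 0, 5.
H has a zero eigenvalue (singular; positive semidefinite but not definite), so H is neither positive definite, negative definite, nor indefinite. The second-order test alone is inconclusive -> degen.
(Indeed, f is constant along the null direction of H through x*, so x* is not a strict local extremum.)

degen


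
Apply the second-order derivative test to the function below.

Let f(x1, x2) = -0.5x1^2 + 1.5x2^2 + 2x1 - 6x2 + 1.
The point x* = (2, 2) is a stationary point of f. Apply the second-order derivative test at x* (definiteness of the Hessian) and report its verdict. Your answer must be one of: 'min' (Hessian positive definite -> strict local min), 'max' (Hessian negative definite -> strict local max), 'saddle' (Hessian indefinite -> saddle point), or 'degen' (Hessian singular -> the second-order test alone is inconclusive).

Compute the Hessian H = grad^2 f:
  H = [[-1, 0], [0, 3]]
Verify stationarity: grad f(x*) = H x* + g = (0, 0).
Eigenvalues of H: -1, 3.
Eigenvalues have mixed signs, so H is indefinite -> x* is a saddle point.

saddle


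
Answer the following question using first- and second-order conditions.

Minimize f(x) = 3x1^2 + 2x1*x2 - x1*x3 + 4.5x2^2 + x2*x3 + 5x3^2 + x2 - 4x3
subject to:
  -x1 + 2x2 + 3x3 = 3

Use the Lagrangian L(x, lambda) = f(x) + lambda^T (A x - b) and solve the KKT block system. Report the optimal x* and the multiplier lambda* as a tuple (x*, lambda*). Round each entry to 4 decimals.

Form the Lagrangian:
  L(x, lambda) = (1/2) x^T Q x + c^T x + lambda^T (A x - b)
Stationarity (grad_x L = 0): Q x + c + A^T lambda = 0.
Primal feasibility: A x = b.

This gives the KKT block system:
  [ Q   A^T ] [ x     ]   [-c ]
  [ A    0  ] [ lambda ] = [ b ]

Solving the linear system:
  x*      = (-0.1765, 0.1765, 0.8235)
  lambda* = (-1.5294)
  f(x*)   = 0.7353

x* = (-0.1765, 0.1765, 0.8235), lambda* = (-1.5294)


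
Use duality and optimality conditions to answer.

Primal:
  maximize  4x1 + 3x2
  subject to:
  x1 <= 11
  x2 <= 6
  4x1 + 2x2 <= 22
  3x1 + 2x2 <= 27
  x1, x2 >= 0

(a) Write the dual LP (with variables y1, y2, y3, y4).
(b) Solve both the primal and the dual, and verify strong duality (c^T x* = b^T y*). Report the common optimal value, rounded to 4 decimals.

The standard primal-dual pair for 'max c^T x s.t. A x <= b, x >= 0' is:
  Dual:  min b^T y  s.t.  A^T y >= c,  y >= 0.

So the dual LP is:
  minimize  11y1 + 6y2 + 22y3 + 27y4
  subject to:
    y1 + 4y3 + 3y4 >= 4
    y2 + 2y3 + 2y4 >= 3
    y1, y2, y3, y4 >= 0

Solving the primal: x* = (2.5, 6).
  primal value c^T x* = 28.
Solving the dual: y* = (0, 1, 1, 0).
  dual value b^T y* = 28.
Strong duality: c^T x* = b^T y*. Confirmed.

28


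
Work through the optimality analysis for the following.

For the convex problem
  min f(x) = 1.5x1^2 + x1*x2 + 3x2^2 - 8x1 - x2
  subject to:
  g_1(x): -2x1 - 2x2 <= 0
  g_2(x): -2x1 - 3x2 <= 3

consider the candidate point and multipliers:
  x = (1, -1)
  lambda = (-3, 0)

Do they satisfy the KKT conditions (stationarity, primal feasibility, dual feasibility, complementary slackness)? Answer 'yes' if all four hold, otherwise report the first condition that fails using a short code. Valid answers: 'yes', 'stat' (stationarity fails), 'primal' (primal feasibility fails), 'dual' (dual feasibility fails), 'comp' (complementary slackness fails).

Gradient of f: grad f(x) = Q x + c = (-6, -6)
Constraint values g_i(x) = a_i^T x - b_i:
  g_1((1, -1)) = 0
  g_2((1, -1)) = -2
Stationarity residual: grad f(x) + sum_i lambda_i a_i = (0, 0)
  -> stationarity OK
Primal feasibility (all g_i <= 0): OK
Dual feasibility (all lambda_i >= 0): FAILS
Complementary slackness (lambda_i * g_i(x) = 0 for all i): OK

Verdict: the first failing condition is dual_feasibility -> dual.

dual


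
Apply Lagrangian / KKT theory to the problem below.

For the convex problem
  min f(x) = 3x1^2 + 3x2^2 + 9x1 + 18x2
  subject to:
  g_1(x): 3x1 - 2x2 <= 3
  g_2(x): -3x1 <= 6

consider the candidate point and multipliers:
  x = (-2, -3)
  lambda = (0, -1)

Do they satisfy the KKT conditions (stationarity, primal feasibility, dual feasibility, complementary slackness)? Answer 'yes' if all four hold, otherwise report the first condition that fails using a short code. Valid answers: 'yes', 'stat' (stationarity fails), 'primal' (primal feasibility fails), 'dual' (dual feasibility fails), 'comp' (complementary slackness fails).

Gradient of f: grad f(x) = Q x + c = (-3, 0)
Constraint values g_i(x) = a_i^T x - b_i:
  g_1((-2, -3)) = -3
  g_2((-2, -3)) = 0
Stationarity residual: grad f(x) + sum_i lambda_i a_i = (0, 0)
  -> stationarity OK
Primal feasibility (all g_i <= 0): OK
Dual feasibility (all lambda_i >= 0): FAILS
Complementary slackness (lambda_i * g_i(x) = 0 for all i): OK

Verdict: the first failing condition is dual_feasibility -> dual.

dual


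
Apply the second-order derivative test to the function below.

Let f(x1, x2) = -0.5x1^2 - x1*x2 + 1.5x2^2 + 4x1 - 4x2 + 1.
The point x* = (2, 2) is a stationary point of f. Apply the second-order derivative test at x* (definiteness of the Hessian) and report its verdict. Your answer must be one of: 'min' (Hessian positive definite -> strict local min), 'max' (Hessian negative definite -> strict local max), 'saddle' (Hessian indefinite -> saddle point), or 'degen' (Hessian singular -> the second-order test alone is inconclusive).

Compute the Hessian H = grad^2 f:
  H = [[-1, -1], [-1, 3]]
Verify stationarity: grad f(x*) = H x* + g = (0, 0).
Eigenvalues of H: -1.2361, 3.2361.
Eigenvalues have mixed signs, so H is indefinite -> x* is a saddle point.

saddle


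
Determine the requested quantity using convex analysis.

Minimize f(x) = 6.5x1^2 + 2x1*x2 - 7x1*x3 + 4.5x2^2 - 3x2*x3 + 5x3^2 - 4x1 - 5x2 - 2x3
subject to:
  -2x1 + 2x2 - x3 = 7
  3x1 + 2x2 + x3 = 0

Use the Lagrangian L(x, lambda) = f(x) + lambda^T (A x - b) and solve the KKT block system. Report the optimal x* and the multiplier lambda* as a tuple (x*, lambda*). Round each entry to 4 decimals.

Form the Lagrangian:
  L(x, lambda) = (1/2) x^T Q x + c^T x + lambda^T (A x - b)
Stationarity (grad_x L = 0): Q x + c + A^T lambda = 0.
Primal feasibility: A x = b.

This gives the KKT block system:
  [ Q   A^T ] [ x     ]   [-c ]
  [ A    0  ] [ lambda ] = [ b ]

Solving the linear system:
  x*      = (-1.1693, 2.0423, -0.5767)
  lambda* = (-6.0476, -0.3386)
  f(x*)   = 18.9762

x* = (-1.1693, 2.0423, -0.5767), lambda* = (-6.0476, -0.3386)


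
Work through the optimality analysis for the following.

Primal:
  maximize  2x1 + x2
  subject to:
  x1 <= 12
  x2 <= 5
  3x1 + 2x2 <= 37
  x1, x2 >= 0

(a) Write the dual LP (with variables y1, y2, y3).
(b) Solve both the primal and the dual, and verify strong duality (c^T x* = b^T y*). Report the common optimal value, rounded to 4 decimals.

The standard primal-dual pair for 'max c^T x s.t. A x <= b, x >= 0' is:
  Dual:  min b^T y  s.t.  A^T y >= c,  y >= 0.

So the dual LP is:
  minimize  12y1 + 5y2 + 37y3
  subject to:
    y1 + 3y3 >= 2
    y2 + 2y3 >= 1
    y1, y2, y3 >= 0

Solving the primal: x* = (12, 0.5).
  primal value c^T x* = 24.5.
Solving the dual: y* = (0.5, 0, 0.5).
  dual value b^T y* = 24.5.
Strong duality: c^T x* = b^T y*. Confirmed.

24.5


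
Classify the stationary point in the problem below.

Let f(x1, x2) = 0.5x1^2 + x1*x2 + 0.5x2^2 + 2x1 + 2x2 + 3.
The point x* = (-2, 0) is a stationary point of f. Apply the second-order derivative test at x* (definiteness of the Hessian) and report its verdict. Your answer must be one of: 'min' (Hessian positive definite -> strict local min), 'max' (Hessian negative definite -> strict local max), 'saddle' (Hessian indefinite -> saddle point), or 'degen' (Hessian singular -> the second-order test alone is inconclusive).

Compute the Hessian H = grad^2 f:
  H = [[1, 1], [1, 1]]
Verify stationarity: grad f(x*) = H x* + g = (0, 0).
Eigenvalues of H: 0, 2.
H has a zero eigenvalue (singular; positive semidefinite but not definite), so H is neither positive definite, negative definite, nor indefinite. The second-order test alone is inconclusive -> degen.
(Indeed, f is constant along the null direction of H through x*, so x* is not a strict local extremum.)

degen


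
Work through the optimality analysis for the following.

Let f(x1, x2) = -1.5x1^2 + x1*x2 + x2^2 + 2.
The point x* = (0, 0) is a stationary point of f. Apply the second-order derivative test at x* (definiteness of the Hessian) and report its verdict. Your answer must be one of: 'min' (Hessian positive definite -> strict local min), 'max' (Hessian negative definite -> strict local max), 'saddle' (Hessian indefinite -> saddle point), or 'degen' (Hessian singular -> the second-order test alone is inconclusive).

Compute the Hessian H = grad^2 f:
  H = [[-3, 1], [1, 2]]
Verify stationarity: grad f(x*) = H x* + g = (0, 0).
Eigenvalues of H: -3.1926, 2.1926.
Eigenvalues have mixed signs, so H is indefinite -> x* is a saddle point.

saddle


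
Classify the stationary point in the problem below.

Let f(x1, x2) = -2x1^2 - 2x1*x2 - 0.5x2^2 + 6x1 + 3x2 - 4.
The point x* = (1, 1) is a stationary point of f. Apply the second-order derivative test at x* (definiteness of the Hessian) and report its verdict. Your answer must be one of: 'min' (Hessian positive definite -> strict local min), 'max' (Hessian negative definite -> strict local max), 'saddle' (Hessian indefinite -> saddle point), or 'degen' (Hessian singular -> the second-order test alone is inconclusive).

Compute the Hessian H = grad^2 f:
  H = [[-4, -2], [-2, -1]]
Verify stationarity: grad f(x*) = H x* + g = (0, 0).
Eigenvalues of H: -5, 0.
H has a zero eigenvalue (singular; negative semidefinite but not definite), so H is neither positive definite, negative definite, nor indefinite. The second-order test alone is inconclusive -> degen.
(Indeed, f is constant along the null direction of H through x*, so x* is not a strict local extremum.)

degen


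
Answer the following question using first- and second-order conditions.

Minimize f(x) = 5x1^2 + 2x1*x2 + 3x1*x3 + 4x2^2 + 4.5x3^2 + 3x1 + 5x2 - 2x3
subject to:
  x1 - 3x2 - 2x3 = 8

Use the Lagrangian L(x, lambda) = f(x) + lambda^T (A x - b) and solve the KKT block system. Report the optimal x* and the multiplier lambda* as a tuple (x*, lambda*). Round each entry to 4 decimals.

Form the Lagrangian:
  L(x, lambda) = (1/2) x^T Q x + c^T x + lambda^T (A x - b)
Stationarity (grad_x L = 0): Q x + c + A^T lambda = 0.
Primal feasibility: A x = b.

This gives the KKT block system:
  [ Q   A^T ] [ x     ]   [-c ]
  [ A    0  ] [ lambda ] = [ b ]

Solving the linear system:
  x*      = (0.63, -1.9884, -0.7024)
  lambda* = (-3.2158)
  f(x*)   = 9.5395

x* = (0.63, -1.9884, -0.7024), lambda* = (-3.2158)


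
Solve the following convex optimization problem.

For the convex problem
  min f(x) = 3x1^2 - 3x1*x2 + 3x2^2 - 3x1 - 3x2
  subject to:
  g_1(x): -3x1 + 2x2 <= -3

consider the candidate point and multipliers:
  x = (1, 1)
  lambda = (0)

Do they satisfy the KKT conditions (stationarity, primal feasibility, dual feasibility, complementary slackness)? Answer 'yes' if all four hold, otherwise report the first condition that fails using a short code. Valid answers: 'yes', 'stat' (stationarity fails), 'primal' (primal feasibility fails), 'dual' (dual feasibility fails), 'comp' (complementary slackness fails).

Gradient of f: grad f(x) = Q x + c = (0, 0)
Constraint values g_i(x) = a_i^T x - b_i:
  g_1((1, 1)) = 2
Stationarity residual: grad f(x) + sum_i lambda_i a_i = (0, 0)
  -> stationarity OK
Primal feasibility (all g_i <= 0): FAILS
Dual feasibility (all lambda_i >= 0): OK
Complementary slackness (lambda_i * g_i(x) = 0 for all i): OK

Verdict: the first failing condition is primal_feasibility -> primal.

primal


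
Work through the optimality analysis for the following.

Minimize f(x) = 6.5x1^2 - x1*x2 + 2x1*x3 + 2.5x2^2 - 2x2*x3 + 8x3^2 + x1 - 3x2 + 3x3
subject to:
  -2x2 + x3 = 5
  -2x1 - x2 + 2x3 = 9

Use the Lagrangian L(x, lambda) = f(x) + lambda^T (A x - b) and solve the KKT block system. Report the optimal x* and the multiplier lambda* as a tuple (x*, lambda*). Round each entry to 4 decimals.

Form the Lagrangian:
  L(x, lambda) = (1/2) x^T Q x + c^T x + lambda^T (A x - b)
Stationarity (grad_x L = 0): Q x + c + A^T lambda = 0.
Primal feasibility: A x = b.

This gives the KKT block system:
  [ Q   A^T ] [ x     ]   [-c ]
  [ A    0  ] [ lambda ] = [ b ]

Solving the linear system:
  x*      = (-2.2317, -1.8212, 1.3577)
  lambda* = (-0.4257, -11.738)
  f(x*)   = 57.5378

x* = (-2.2317, -1.8212, 1.3577), lambda* = (-0.4257, -11.738)


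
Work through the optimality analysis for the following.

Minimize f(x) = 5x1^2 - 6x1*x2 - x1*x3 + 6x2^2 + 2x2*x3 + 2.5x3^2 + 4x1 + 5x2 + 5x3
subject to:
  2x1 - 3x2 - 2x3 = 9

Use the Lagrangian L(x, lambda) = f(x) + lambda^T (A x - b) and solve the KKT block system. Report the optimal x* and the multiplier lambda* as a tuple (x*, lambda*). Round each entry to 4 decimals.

Form the Lagrangian:
  L(x, lambda) = (1/2) x^T Q x + c^T x + lambda^T (A x - b)
Stationarity (grad_x L = 0): Q x + c + A^T lambda = 0.
Primal feasibility: A x = b.

This gives the KKT block system:
  [ Q   A^T ] [ x     ]   [-c ]
  [ A    0  ] [ lambda ] = [ b ]

Solving the linear system:
  x*      = (-0.5412, -1.6036, -2.6358)
  lambda* = (-5.4225)
  f(x*)   = 12.7203

x* = (-0.5412, -1.6036, -2.6358), lambda* = (-5.4225)


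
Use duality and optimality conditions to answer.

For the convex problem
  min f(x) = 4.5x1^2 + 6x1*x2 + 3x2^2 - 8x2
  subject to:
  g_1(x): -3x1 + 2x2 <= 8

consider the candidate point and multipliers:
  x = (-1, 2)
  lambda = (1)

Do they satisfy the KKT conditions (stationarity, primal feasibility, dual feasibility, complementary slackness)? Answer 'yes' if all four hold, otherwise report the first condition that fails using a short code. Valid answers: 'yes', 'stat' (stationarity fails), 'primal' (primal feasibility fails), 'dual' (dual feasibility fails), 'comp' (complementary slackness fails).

Gradient of f: grad f(x) = Q x + c = (3, -2)
Constraint values g_i(x) = a_i^T x - b_i:
  g_1((-1, 2)) = -1
Stationarity residual: grad f(x) + sum_i lambda_i a_i = (0, 0)
  -> stationarity OK
Primal feasibility (all g_i <= 0): OK
Dual feasibility (all lambda_i >= 0): OK
Complementary slackness (lambda_i * g_i(x) = 0 for all i): FAILS

Verdict: the first failing condition is complementary_slackness -> comp.

comp


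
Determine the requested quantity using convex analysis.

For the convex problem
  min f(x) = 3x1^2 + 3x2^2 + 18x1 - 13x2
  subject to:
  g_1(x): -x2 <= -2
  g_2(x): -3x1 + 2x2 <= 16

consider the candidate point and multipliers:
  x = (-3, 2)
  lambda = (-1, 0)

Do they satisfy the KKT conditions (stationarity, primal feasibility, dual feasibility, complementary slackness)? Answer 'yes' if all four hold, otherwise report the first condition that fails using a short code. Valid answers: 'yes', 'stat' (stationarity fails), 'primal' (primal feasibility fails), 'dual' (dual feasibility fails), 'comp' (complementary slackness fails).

Gradient of f: grad f(x) = Q x + c = (0, -1)
Constraint values g_i(x) = a_i^T x - b_i:
  g_1((-3, 2)) = 0
  g_2((-3, 2)) = -3
Stationarity residual: grad f(x) + sum_i lambda_i a_i = (0, 0)
  -> stationarity OK
Primal feasibility (all g_i <= 0): OK
Dual feasibility (all lambda_i >= 0): FAILS
Complementary slackness (lambda_i * g_i(x) = 0 for all i): OK

Verdict: the first failing condition is dual_feasibility -> dual.

dual


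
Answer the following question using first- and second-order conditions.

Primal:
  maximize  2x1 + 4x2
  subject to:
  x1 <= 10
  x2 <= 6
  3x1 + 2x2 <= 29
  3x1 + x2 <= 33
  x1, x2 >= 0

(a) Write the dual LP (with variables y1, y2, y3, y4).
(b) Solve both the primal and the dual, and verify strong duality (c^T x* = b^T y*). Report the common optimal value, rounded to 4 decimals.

The standard primal-dual pair for 'max c^T x s.t. A x <= b, x >= 0' is:
  Dual:  min b^T y  s.t.  A^T y >= c,  y >= 0.

So the dual LP is:
  minimize  10y1 + 6y2 + 29y3 + 33y4
  subject to:
    y1 + 3y3 + 3y4 >= 2
    y2 + 2y3 + y4 >= 4
    y1, y2, y3, y4 >= 0

Solving the primal: x* = (5.6667, 6).
  primal value c^T x* = 35.3333.
Solving the dual: y* = (0, 2.6667, 0.6667, 0).
  dual value b^T y* = 35.3333.
Strong duality: c^T x* = b^T y*. Confirmed.

35.3333
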